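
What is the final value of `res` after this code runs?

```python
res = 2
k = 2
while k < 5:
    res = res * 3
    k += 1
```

54

k=2: res = 2*3 = 6
k=3: res = 6*3 = 18
k=4: res = 18*3 = 54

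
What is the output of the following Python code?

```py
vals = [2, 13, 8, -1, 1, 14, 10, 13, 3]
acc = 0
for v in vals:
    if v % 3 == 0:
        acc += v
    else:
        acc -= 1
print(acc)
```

v=2: not %3==0, acc = 0-1 = -1
v=13: not %3==0, acc = (-1)-1 = -2
v=8: not %3==0, acc = (-2)-1 = -3
v=-1: not %3==0, acc = (-3)-1 = -4
v=1: not %3==0, acc = (-4)-1 = -5
v=14: not %3==0, acc = (-5)-1 = -6
v=10: not %3==0, acc = (-6)-1 = -7
v=13: not %3==0, acc = (-7)-1 = -8
v=3: %3==0, acc = (-8)+3 = -5

-5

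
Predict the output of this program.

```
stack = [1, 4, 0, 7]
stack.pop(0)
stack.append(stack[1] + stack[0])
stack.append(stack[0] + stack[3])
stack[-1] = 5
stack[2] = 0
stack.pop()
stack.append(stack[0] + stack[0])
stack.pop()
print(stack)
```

[4, 0, 0, 4]

pop(0) removes 1 → [4, 0, 7]
append stack[1]+stack[0] = 0+4 = 4 → [4, 0, 7, 4]
append stack[0]+stack[3] = 4+4 = 8 → [4, 0, 7, 4, 8]
stack[-1] = 5 → [4, 0, 7, 4, 5]
stack[2] = 0 → [4, 0, 0, 4, 5]
pop() removes 5 → [4, 0, 0, 4]
append stack[0]+stack[0] = 4+4 = 8 → [4, 0, 0, 4, 8]
pop() removes 8 → [4, 0, 0, 4]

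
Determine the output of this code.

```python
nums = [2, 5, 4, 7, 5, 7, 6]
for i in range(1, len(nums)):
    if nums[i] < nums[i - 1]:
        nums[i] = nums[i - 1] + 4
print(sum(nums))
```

92

i=1: 5>=2, unchanged → [2, 5, 4, 7, 5, 7, 6]
i=2: 4<5, nums[2] = 5+4 = 9 → [2, 5, 9, 7, 5, 7, 6]
i=3: 7<9, nums[3] = 9+4 = 13 → [2, 5, 9, 13, 5, 7, 6]
i=4: 5<13, nums[4] = 13+4 = 17 → [2, 5, 9, 13, 17, 7, 6]
i=5: 7<17, nums[5] = 17+4 = 21 → [2, 5, 9, 13, 17, 21, 6]
i=6: 6<21, nums[6] = 21+4 = 25 → [2, 5, 9, 13, 17, 21, 25]
sum = 92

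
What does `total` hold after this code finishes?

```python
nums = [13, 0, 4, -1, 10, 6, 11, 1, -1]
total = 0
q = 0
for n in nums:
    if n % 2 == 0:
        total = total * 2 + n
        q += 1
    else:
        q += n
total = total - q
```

15

n=13: not even; q=13
n=0: even, total = 0*2+0 = 0; q=14
n=4: even, total = 0*2+4 = 4; q=15
n=-1: not even; q=14
n=10: even, total = 4*2+10 = 18; q=15
n=6: even, total = 18*2+6 = 42; q=16
n=11: not even; q=27
n=1: not even; q=28
n=-1: not even; q=27
total-q = 42-27 = 15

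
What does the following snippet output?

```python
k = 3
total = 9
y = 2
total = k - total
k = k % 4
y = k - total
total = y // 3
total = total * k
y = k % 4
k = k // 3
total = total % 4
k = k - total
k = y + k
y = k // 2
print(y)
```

1

total = 3-9 = -6
k = 3%4 = 3
y = 3-(-6) = 9
total = 9//3 = 3
total = 3*3 = 9
y = 3%4 = 3
k = 3//3 = 1
total = 9%4 = 1
k = 1-1 = 0
k = 3+0 = 3
y = 3//2 = 1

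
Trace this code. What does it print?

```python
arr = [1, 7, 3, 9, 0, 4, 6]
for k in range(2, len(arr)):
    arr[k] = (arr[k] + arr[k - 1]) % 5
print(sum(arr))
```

23

k=2: arr[2] = (3+7)%5 = 0 → [1, 7, 0, 9, 0, 4, 6]
k=3: arr[3] = (9+0)%5 = 4 → [1, 7, 0, 4, 0, 4, 6]
k=4: arr[4] = (0+4)%5 = 4 → [1, 7, 0, 4, 4, 4, 6]
k=5: arr[5] = (4+4)%5 = 3 → [1, 7, 0, 4, 4, 3, 6]
k=6: arr[6] = (6+3)%5 = 4 → [1, 7, 0, 4, 4, 3, 4]
sum = 23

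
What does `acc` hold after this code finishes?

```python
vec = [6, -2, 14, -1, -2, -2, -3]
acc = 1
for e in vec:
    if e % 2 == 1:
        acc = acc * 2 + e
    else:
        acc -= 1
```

-17

e=6: not odd, acc = 1-1 = 0
e=-2: not odd, acc = 0-1 = -1
e=14: not odd, acc = (-1)-1 = -2
e=-1: odd, acc = (-2)*2+(-1) = -5
e=-2: not odd, acc = (-5)-1 = -6
e=-2: not odd, acc = (-6)-1 = -7
e=-3: odd, acc = (-7)*2+(-3) = -17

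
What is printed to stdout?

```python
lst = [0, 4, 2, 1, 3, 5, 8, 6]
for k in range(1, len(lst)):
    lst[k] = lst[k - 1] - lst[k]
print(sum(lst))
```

k=1: lst[1] = 0-4 = -4 → [0, -4, 2, 1, 3, 5, 8, 6]
k=2: lst[2] = (-4)-2 = -6 → [0, -4, -6, 1, 3, 5, 8, 6]
k=3: lst[3] = (-6)-1 = -7 → [0, -4, -6, -7, 3, 5, 8, 6]
k=4: lst[4] = (-7)-3 = -10 → [0, -4, -6, -7, -10, 5, 8, 6]
k=5: lst[5] = (-10)-5 = -15 → [0, -4, -6, -7, -10, -15, 8, 6]
k=6: lst[6] = (-15)-8 = -23 → [0, -4, -6, -7, -10, -15, -23, 6]
k=7: lst[7] = (-23)-6 = -29 → [0, -4, -6, -7, -10, -15, -23, -29]
sum = -94

-94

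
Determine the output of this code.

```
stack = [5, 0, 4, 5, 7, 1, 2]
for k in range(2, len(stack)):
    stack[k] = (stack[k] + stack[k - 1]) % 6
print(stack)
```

[5, 0, 4, 3, 4, 5, 1]

k=2: stack[2] = (4+0)%6 = 4 → [5, 0, 4, 5, 7, 1, 2]
k=3: stack[3] = (5+4)%6 = 3 → [5, 0, 4, 3, 7, 1, 2]
k=4: stack[4] = (7+3)%6 = 4 → [5, 0, 4, 3, 4, 1, 2]
k=5: stack[5] = (1+4)%6 = 5 → [5, 0, 4, 3, 4, 5, 2]
k=6: stack[6] = (2+5)%6 = 1 → [5, 0, 4, 3, 4, 5, 1]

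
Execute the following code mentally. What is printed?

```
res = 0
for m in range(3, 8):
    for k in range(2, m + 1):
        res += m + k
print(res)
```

185

m=3,k=2: res = 0+5 = 5
m=3,k=3: res = 5+6 = 11
m=4,k=2: res = 11+6 = 17
m=4,k=3: res = 17+7 = 24
m=4,k=4: res = 24+8 = 32
m=5,k=2: res = 32+7 = 39
m=5,k=3: res = 39+8 = 47
m=5,k=4: res = 47+9 = 56
m=5,k=5: res = 56+10 = 66
m=6,k=2: res = 66+8 = 74
m=6,k=3: res = 74+9 = 83
m=6,k=4: res = 83+10 = 93
m=6,k=5: res = 93+11 = 104
m=6,k=6: res = 104+12 = 116
m=7,k=2: res = 116+9 = 125
m=7,k=3: res = 125+10 = 135
m=7,k=4: res = 135+11 = 146
m=7,k=5: res = 146+12 = 158
m=7,k=6: res = 158+13 = 171
m=7,k=7: res = 171+14 = 185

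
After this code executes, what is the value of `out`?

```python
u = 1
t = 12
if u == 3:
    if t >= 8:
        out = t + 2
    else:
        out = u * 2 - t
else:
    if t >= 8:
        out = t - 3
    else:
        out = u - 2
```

u=1, t=12
u == 3 is False; t >= 8 is True
→ out = t - 3 = 9

9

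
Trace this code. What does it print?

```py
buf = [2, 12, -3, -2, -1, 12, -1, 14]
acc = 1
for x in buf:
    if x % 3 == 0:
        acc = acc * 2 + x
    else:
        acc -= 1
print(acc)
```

48

x=2: not %3==0, acc = 1-1 = 0
x=12: %3==0, acc = 0*2+12 = 12
x=-3: %3==0, acc = 12*2+(-3) = 21
x=-2: not %3==0, acc = 21-1 = 20
x=-1: not %3==0, acc = 20-1 = 19
x=12: %3==0, acc = 19*2+12 = 50
x=-1: not %3==0, acc = 50-1 = 49
x=14: not %3==0, acc = 49-1 = 48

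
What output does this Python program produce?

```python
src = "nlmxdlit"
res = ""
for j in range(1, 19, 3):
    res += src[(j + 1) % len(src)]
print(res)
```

mlnxil

j=1: add src[2]='m' → 'm'
j=4: add src[5]='l' → 'ml'
j=7: add src[0]='n' → 'mln'
j=10: add src[3]='x' → 'mlnx'
j=13: add src[6]='i' → 'mlnxi'
j=16: add src[1]='l' → 'mlnxil'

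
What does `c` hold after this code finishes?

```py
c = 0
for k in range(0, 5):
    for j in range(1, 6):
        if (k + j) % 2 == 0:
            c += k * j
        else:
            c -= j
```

33

k=0,j=1: odd sum, c = 0-1 = -1
k=0,j=2: even sum, c = (-1)+0 = -1
k=0,j=3: odd sum, c = (-1)-3 = -4
k=0,j=4: even sum, c = (-4)+0 = -4
k=0,j=5: odd sum, c = (-4)-5 = -9
k=1,j=1: even sum, c = (-9)+1 = -8
k=1,j=2: odd sum, c = (-8)-2 = -10
k=1,j=3: even sum, c = (-10)+3 = -7
k=1,j=4: odd sum, c = (-7)-4 = -11
k=1,j=5: even sum, c = (-11)+5 = -6
k=2,j=1: odd sum, c = (-6)-1 = -7
k=2,j=2: even sum, c = (-7)+4 = -3
k=2,j=3: odd sum, c = (-3)-3 = -6
k=2,j=4: even sum, c = (-6)+8 = 2
k=2,j=5: odd sum, c = 2-5 = -3
k=3,j=1: even sum, c = (-3)+3 = 0
k=3,j=2: odd sum, c = 0-2 = -2
k=3,j=3: even sum, c = (-2)+9 = 7
k=3,j=4: odd sum, c = 7-4 = 3
k=3,j=5: even sum, c = 3+15 = 18
k=4,j=1: odd sum, c = 18-1 = 17
k=4,j=2: even sum, c = 17+8 = 25
k=4,j=3: odd sum, c = 25-3 = 22
k=4,j=4: even sum, c = 22+16 = 38
k=4,j=5: odd sum, c = 38-5 = 33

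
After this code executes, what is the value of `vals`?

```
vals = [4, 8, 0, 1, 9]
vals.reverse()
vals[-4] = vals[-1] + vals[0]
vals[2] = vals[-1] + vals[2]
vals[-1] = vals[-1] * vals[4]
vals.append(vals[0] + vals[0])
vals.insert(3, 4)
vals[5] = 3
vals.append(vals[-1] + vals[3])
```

[9, 13, 4, 4, 8, 3, 18, 22]

reverse → [9, 1, 0, 8, 4]
vals[-4] = vals[-1]+vals[0] = 4+9 = 13 → [9, 13, 0, 8, 4]
vals[2] = vals[-1]+vals[2] = 4+0 = 4 → [9, 13, 4, 8, 4]
vals[-1] = vals[-1]*vals[4] = 4*4 = 16 → [9, 13, 4, 8, 16]
append vals[0]+vals[0] = 9+9 = 18 → [9, 13, 4, 8, 16, 18]
insert 4 at 3 → [9, 13, 4, 4, 8, 16, 18]
vals[5] = 3 → [9, 13, 4, 4, 8, 3, 18]
append vals[-1]+vals[3] = 18+4 = 22 → [9, 13, 4, 4, 8, 3, 18, 22]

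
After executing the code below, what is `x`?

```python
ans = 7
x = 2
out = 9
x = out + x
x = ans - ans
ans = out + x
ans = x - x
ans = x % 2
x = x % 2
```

x = 9+2 = 11
x = 7-7 = 0
ans = 9+0 = 9
ans = 0-0 = 0
ans = 0%2 = 0
x = 0%2 = 0

0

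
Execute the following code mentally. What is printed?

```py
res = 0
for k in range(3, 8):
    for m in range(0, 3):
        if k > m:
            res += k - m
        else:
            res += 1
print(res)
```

k=3,m=0: 3>0, res = 0+3 = 3
k=3,m=1: 3>1, res = 3+2 = 5
k=3,m=2: 3>2, res = 5+1 = 6
k=4,m=0: 4>0, res = 6+4 = 10
k=4,m=1: 4>1, res = 10+3 = 13
k=4,m=2: 4>2, res = 13+2 = 15
k=5,m=0: 5>0, res = 15+5 = 20
k=5,m=1: 5>1, res = 20+4 = 24
k=5,m=2: 5>2, res = 24+3 = 27
k=6,m=0: 6>0, res = 27+6 = 33
k=6,m=1: 6>1, res = 33+5 = 38
k=6,m=2: 6>2, res = 38+4 = 42
k=7,m=0: 7>0, res = 42+7 = 49
k=7,m=1: 7>1, res = 49+6 = 55
k=7,m=2: 7>2, res = 55+5 = 60

60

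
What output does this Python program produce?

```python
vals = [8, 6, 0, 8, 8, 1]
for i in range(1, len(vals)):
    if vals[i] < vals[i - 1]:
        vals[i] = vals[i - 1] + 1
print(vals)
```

i=1: 6<8, vals[1] = 8+1 = 9 → [8, 9, 0, 8, 8, 1]
i=2: 0<9, vals[2] = 9+1 = 10 → [8, 9, 10, 8, 8, 1]
i=3: 8<10, vals[3] = 10+1 = 11 → [8, 9, 10, 11, 8, 1]
i=4: 8<11, vals[4] = 11+1 = 12 → [8, 9, 10, 11, 12, 1]
i=5: 1<12, vals[5] = 12+1 = 13 → [8, 9, 10, 11, 12, 13]

[8, 9, 10, 11, 12, 13]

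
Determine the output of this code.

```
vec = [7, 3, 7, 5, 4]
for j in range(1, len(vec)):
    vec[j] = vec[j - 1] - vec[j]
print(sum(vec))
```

-12

j=1: vec[1] = 7-3 = 4 → [7, 4, 7, 5, 4]
j=2: vec[2] = 4-7 = -3 → [7, 4, -3, 5, 4]
j=3: vec[3] = (-3)-5 = -8 → [7, 4, -3, -8, 4]
j=4: vec[4] = (-8)-4 = -12 → [7, 4, -3, -8, -12]
sum = -12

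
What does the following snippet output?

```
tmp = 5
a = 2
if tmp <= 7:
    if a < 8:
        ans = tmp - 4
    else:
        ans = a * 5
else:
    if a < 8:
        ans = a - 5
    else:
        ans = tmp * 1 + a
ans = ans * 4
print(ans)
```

tmp=5, a=2
tmp <= 7 is True; a < 8 is True
→ ans = tmp - 4 = 1
ans = 1*4 = 4

4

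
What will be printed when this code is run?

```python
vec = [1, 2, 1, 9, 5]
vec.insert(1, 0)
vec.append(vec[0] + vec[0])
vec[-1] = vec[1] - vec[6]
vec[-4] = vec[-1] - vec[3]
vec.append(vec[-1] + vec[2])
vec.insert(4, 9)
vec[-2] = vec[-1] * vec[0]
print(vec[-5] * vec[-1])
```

0

insert 0 at 1 → [1, 0, 2, 1, 9, 5]
append vec[0]+vec[0] = 1+1 = 2 → [1, 0, 2, 1, 9, 5, 2]
vec[-1] = vec[1]-vec[6] = 0-2 = -2 → [1, 0, 2, 1, 9, 5, -2]
vec[-4] = vec[-1]-vec[3] = (-2)-1 = -3 → [1, 0, 2, -3, 9, 5, -2]
append vec[-1]+vec[2] = (-2)+2 = 0 → [1, 0, 2, -3, 9, 5, -2, 0]
insert 9 at 4 → [1, 0, 2, -3, 9, 9, 5, -2, 0]
vec[-2] = vec[-1]*vec[0] = 0*1 = 0 → [1, 0, 2, -3, 9, 9, 5, 0, 0]
vec[-5]*vec[-1] = 9*0 = 0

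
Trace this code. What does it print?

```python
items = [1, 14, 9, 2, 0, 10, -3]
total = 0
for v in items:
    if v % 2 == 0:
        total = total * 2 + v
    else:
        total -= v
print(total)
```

45

v=1: not even, total = 0-1 = -1
v=14: even, total = (-1)*2+14 = 12
v=9: not even, total = 12-9 = 3
v=2: even, total = 3*2+2 = 8
v=0: even, total = 8*2+0 = 16
v=10: even, total = 16*2+10 = 42
v=-3: not even, total = 42-(-3) = 45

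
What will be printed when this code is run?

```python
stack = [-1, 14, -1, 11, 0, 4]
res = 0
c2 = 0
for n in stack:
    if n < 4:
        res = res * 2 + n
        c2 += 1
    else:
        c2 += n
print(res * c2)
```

n=-1: <4, res = 0*2+(-1) = -1; c2=1
n=14: not <4; c2=15
n=-1: <4, res = (-1)*2+(-1) = -3; c2=16
n=11: not <4; c2=27
n=0: <4, res = (-3)*2+0 = -6; c2=28
n=4: not <4; c2=32
res*c2 = (-6)*32 = -192

-192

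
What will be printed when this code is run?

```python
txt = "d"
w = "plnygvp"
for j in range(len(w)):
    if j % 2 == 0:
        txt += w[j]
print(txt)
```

dpngp

j=0: add 'p' → 'dp'
j=1: skip
j=2: add 'n' → 'dpn'
j=3: skip
j=4: add 'g' → 'dpng'
j=5: skip
j=6: add 'p' → 'dpngp'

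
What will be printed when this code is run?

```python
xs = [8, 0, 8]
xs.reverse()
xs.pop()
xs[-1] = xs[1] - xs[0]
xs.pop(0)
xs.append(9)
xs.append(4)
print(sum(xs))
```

reverse → [8, 0, 8]
pop() removes 8 → [8, 0]
xs[-1] = xs[1]-xs[0] = 0-8 = -8 → [8, -8]
pop(0) removes 8 → [-8]
append 9 → [-8, 9]
append 4 → [-8, 9, 4]
sum = 5

5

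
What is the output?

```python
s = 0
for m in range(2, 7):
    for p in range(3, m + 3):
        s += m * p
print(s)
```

m=2,p=3: s = 0+6 = 6
m=2,p=4: s = 6+8 = 14
m=3,p=3: s = 14+9 = 23
m=3,p=4: s = 23+12 = 35
m=3,p=5: s = 35+15 = 50
m=4,p=3: s = 50+12 = 62
m=4,p=4: s = 62+16 = 78
m=4,p=5: s = 78+20 = 98
m=4,p=6: s = 98+24 = 122
m=5,p=3: s = 122+15 = 137
m=5,p=4: s = 137+20 = 157
m=5,p=5: s = 157+25 = 182
m=5,p=6: s = 182+30 = 212
m=5,p=7: s = 212+35 = 247
m=6,p=3: s = 247+18 = 265
m=6,p=4: s = 265+24 = 289
m=6,p=5: s = 289+30 = 319
m=6,p=6: s = 319+36 = 355
m=6,p=7: s = 355+42 = 397
m=6,p=8: s = 397+48 = 445

445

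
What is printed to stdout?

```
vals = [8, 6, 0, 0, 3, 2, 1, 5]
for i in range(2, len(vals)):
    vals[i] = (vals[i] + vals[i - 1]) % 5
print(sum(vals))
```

25

i=2: vals[2] = (0+6)%5 = 1 → [8, 6, 1, 0, 3, 2, 1, 5]
i=3: vals[3] = (0+1)%5 = 1 → [8, 6, 1, 1, 3, 2, 1, 5]
i=4: vals[4] = (3+1)%5 = 4 → [8, 6, 1, 1, 4, 2, 1, 5]
i=5: vals[5] = (2+4)%5 = 1 → [8, 6, 1, 1, 4, 1, 1, 5]
i=6: vals[6] = (1+1)%5 = 2 → [8, 6, 1, 1, 4, 1, 2, 5]
i=7: vals[7] = (5+2)%5 = 2 → [8, 6, 1, 1, 4, 1, 2, 2]
sum = 25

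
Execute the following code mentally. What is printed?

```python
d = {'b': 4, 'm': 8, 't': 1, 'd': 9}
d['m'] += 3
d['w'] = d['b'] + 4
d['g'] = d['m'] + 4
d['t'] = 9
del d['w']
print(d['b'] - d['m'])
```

-7

d['m'] = 8+3 = 11 → {'b': 4, 'm': 11, 't': 1, 'd': 9}
d['w'] = d['b']+4 = 8 → {'b': 4, 'm': 11, 't': 1, 'd': 9, 'w': 8}
d['g'] = d['m']+4 = 15 → {'b': 4, 'm': 11, 't': 1, 'd': 9, 'w': 8, 'g': 15}
d['t'] = 9 → {'b': 4, 'm': 11, 't': 9, 'd': 9, 'w': 8, 'g': 15}
del 'w' → {'b': 4, 'm': 11, 't': 9, 'd': 9, 'g': 15}
d['b']-d['m'] = 4-11 = -7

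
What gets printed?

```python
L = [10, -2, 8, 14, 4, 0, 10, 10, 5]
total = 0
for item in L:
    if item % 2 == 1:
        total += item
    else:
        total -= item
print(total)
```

-49

item=10: not odd, total = 0-10 = -10
item=-2: not odd, total = (-10)-(-2) = -8
item=8: not odd, total = (-8)-8 = -16
item=14: not odd, total = (-16)-14 = -30
item=4: not odd, total = (-30)-4 = -34
item=0: not odd, total = (-34)-0 = -34
item=10: not odd, total = (-34)-10 = -44
item=10: not odd, total = (-44)-10 = -54
item=5: odd, total = (-54)+5 = -49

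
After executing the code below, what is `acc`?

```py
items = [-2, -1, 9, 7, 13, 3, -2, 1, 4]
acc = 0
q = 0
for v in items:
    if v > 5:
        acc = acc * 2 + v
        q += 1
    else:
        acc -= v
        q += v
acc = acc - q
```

v=-2: not >5, acc = 0-(-2) = 2; q=-2
v=-1: not >5, acc = 2-(-1) = 3; q=-3
v=9: >5, acc = 3*2+9 = 15; q=-2
v=7: >5, acc = 15*2+7 = 37; q=-1
v=13: >5, acc = 37*2+13 = 87; q=0
v=3: not >5, acc = 87-3 = 84; q=3
v=-2: not >5, acc = 84-(-2) = 86; q=1
v=1: not >5, acc = 86-1 = 85; q=2
v=4: not >5, acc = 85-4 = 81; q=6
acc-q = 81-6 = 75

75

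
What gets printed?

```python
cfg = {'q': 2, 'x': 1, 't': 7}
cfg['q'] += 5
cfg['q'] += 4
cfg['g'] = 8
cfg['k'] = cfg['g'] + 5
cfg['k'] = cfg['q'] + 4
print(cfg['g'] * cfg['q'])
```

88

cfg['q'] = 2+5 = 7 → {'q': 7, 'x': 1, 't': 7}
cfg['q'] = 7+4 = 11 → {'q': 11, 'x': 1, 't': 7}
cfg['g'] = 8 → {'q': 11, 'x': 1, 't': 7, 'g': 8}
cfg['k'] = cfg['g']+5 = 13 → {'q': 11, 'x': 1, 't': 7, 'g': 8, 'k': 13}
cfg['k'] = cfg['q']+4 = 15 → {'q': 11, 'x': 1, 't': 7, 'g': 8, 'k': 15}
cfg['g']*cfg['q'] = 8*11 = 88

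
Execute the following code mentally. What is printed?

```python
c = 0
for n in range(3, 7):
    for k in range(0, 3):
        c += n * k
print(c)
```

54

n=3,k=0: c = 0+0 = 0
n=3,k=1: c = 0+3 = 3
n=3,k=2: c = 3+6 = 9
n=4,k=0: c = 9+0 = 9
n=4,k=1: c = 9+4 = 13
n=4,k=2: c = 13+8 = 21
n=5,k=0: c = 21+0 = 21
n=5,k=1: c = 21+5 = 26
n=5,k=2: c = 26+10 = 36
n=6,k=0: c = 36+0 = 36
n=6,k=1: c = 36+6 = 42
n=6,k=2: c = 42+12 = 54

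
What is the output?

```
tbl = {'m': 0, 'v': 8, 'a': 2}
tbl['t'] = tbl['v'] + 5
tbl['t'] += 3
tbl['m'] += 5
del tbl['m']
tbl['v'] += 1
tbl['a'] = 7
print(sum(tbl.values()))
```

tbl['t'] = tbl['v']+5 = 13 → {'m': 0, 'v': 8, 'a': 2, 't': 13}
tbl['t'] = 13+3 = 16 → {'m': 0, 'v': 8, 'a': 2, 't': 16}
tbl['m'] = 0+5 = 5 → {'m': 5, 'v': 8, 'a': 2, 't': 16}
del 'm' → {'v': 8, 'a': 2, 't': 16}
tbl['v'] = 8+1 = 9 → {'v': 9, 'a': 2, 't': 16}
tbl['a'] = 7 → {'v': 9, 'a': 7, 't': 16}
sum of values = 32

32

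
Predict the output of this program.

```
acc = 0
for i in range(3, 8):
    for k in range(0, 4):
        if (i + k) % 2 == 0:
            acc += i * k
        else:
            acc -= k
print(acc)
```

i=3,k=0: odd sum, acc = 0-0 = 0
i=3,k=1: even sum, acc = 0+3 = 3
i=3,k=2: odd sum, acc = 3-2 = 1
i=3,k=3: even sum, acc = 1+9 = 10
i=4,k=0: even sum, acc = 10+0 = 10
i=4,k=1: odd sum, acc = 10-1 = 9
i=4,k=2: even sum, acc = 9+8 = 17
i=4,k=3: odd sum, acc = 17-3 = 14
i=5,k=0: odd sum, acc = 14-0 = 14
i=5,k=1: even sum, acc = 14+5 = 19
i=5,k=2: odd sum, acc = 19-2 = 17
i=5,k=3: even sum, acc = 17+15 = 32
i=6,k=0: even sum, acc = 32+0 = 32
i=6,k=1: odd sum, acc = 32-1 = 31
i=6,k=2: even sum, acc = 31+12 = 43
i=6,k=3: odd sum, acc = 43-3 = 40
i=7,k=0: odd sum, acc = 40-0 = 40
i=7,k=1: even sum, acc = 40+7 = 47
i=7,k=2: odd sum, acc = 47-2 = 45
i=7,k=3: even sum, acc = 45+21 = 66

66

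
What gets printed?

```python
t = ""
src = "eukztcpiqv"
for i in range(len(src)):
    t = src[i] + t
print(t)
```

vqipctzkue

i=0: prepend 'e' → 'e'
i=1: prepend 'u' → 'ue'
i=2: prepend 'k' → 'kue'
i=3: prepend 'z' → 'zkue'
i=4: prepend 't' → 'tzkue'
i=5: prepend 'c' → 'ctzkue'
i=6: prepend 'p' → 'pctzkue'
i=7: prepend 'i' → 'ipctzkue'
i=8: prepend 'q' → 'qipctzkue'
i=9: prepend 'v' → 'vqipctzkue'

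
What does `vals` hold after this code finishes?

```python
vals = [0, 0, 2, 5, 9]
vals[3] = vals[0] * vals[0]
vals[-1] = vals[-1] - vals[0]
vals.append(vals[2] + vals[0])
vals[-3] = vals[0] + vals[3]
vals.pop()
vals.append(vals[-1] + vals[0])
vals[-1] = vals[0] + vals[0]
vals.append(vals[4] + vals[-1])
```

vals[3] = vals[0]*vals[0] = 0*0 = 0 → [0, 0, 2, 0, 9]
vals[-1] = vals[-1]-vals[0] = 9-0 = 9 → [0, 0, 2, 0, 9]
append vals[2]+vals[0] = 2+0 = 2 → [0, 0, 2, 0, 9, 2]
vals[-3] = vals[0]+vals[3] = 0+0 = 0 → [0, 0, 2, 0, 9, 2]
pop() removes 2 → [0, 0, 2, 0, 9]
append vals[-1]+vals[0] = 9+0 = 9 → [0, 0, 2, 0, 9, 9]
vals[-1] = vals[0]+vals[0] = 0+0 = 0 → [0, 0, 2, 0, 9, 0]
append vals[4]+vals[-1] = 9+0 = 9 → [0, 0, 2, 0, 9, 0, 9]

[0, 0, 2, 0, 9, 0, 9]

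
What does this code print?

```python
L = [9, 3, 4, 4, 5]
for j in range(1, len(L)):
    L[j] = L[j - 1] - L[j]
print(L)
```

j=1: L[1] = 9-3 = 6 → [9, 6, 4, 4, 5]
j=2: L[2] = 6-4 = 2 → [9, 6, 2, 4, 5]
j=3: L[3] = 2-4 = -2 → [9, 6, 2, -2, 5]
j=4: L[4] = (-2)-5 = -7 → [9, 6, 2, -2, -7]

[9, 6, 2, -2, -7]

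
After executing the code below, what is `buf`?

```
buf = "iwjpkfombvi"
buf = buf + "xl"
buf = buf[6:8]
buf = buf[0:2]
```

'om'

+ 'xl' → 'iwjpkfombvixl'
slice [6:8] → 'om'
slice [0:2] → 'om'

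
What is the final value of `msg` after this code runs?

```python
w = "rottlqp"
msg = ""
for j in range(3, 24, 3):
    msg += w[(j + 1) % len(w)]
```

'lrtptqo'

j=3: add w[4]='l' → 'l'
j=6: add w[0]='r' → 'lr'
j=9: add w[3]='t' → 'lrt'
j=12: add w[6]='p' → 'lrtp'
j=15: add w[2]='t' → 'lrtpt'
j=18: add w[5]='q' → 'lrtptq'
j=21: add w[1]='o' → 'lrtptqo'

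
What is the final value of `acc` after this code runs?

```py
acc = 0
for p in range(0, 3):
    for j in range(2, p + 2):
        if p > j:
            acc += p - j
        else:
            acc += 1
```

p=1,j=2: not 1>2, acc = 0+1 = 1
p=2,j=2: not 2>2, acc = 1+1 = 2
p=2,j=3: not 2>3, acc = 2+1 = 3

3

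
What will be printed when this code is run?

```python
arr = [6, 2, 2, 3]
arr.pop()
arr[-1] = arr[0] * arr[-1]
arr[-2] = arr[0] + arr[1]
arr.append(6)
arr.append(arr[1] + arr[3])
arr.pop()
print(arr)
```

pop() removes 3 → [6, 2, 2]
arr[-1] = arr[0]*arr[-1] = 6*2 = 12 → [6, 2, 12]
arr[-2] = arr[0]+arr[1] = 6+2 = 8 → [6, 8, 12]
append 6 → [6, 8, 12, 6]
append arr[1]+arr[3] = 8+6 = 14 → [6, 8, 12, 6, 14]
pop() removes 14 → [6, 8, 12, 6]

[6, 8, 12, 6]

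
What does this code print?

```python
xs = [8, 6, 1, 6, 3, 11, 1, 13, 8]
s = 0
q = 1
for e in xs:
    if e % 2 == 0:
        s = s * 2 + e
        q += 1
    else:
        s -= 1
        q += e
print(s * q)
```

e=8: even, s = 0*2+8 = 8; q=2
e=6: even, s = 8*2+6 = 22; q=3
e=1: not even, s = 22-1 = 21; q=4
e=6: even, s = 21*2+6 = 48; q=5
e=3: not even, s = 48-1 = 47; q=8
e=11: not even, s = 47-1 = 46; q=19
e=1: not even, s = 46-1 = 45; q=20
e=13: not even, s = 45-1 = 44; q=33
e=8: even, s = 44*2+8 = 96; q=34
s*q = 96*34 = 3264

3264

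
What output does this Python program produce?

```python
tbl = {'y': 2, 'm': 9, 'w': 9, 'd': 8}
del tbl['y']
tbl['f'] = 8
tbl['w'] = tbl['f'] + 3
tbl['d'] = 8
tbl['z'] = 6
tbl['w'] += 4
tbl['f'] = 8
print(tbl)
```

{'m': 9, 'w': 15, 'd': 8, 'f': 8, 'z': 6}

del 'y' → {'m': 9, 'w': 9, 'd': 8}
tbl['f'] = 8 → {'m': 9, 'w': 9, 'd': 8, 'f': 8}
tbl['w'] = tbl['f']+3 = 11 → {'m': 9, 'w': 11, 'd': 8, 'f': 8}
tbl['d'] = 8 → {'m': 9, 'w': 11, 'd': 8, 'f': 8}
tbl['z'] = 6 → {'m': 9, 'w': 11, 'd': 8, 'f': 8, 'z': 6}
tbl['w'] = 11+4 = 15 → {'m': 9, 'w': 15, 'd': 8, 'f': 8, 'z': 6}
tbl['f'] = 8 → {'m': 9, 'w': 15, 'd': 8, 'f': 8, 'z': 6}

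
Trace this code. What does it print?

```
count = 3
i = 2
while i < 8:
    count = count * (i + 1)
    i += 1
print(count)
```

i=2: count = 3*3 = 9
i=3: count = 9*4 = 36
i=4: count = 36*5 = 180
i=5: count = 180*6 = 1080
i=6: count = 1080*7 = 7560
i=7: count = 7560*8 = 60480

60480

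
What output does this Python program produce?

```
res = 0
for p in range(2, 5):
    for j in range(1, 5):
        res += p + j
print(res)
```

66

p=2,j=1: res = 0+3 = 3
p=2,j=2: res = 3+4 = 7
p=2,j=3: res = 7+5 = 12
p=2,j=4: res = 12+6 = 18
p=3,j=1: res = 18+4 = 22
p=3,j=2: res = 22+5 = 27
p=3,j=3: res = 27+6 = 33
p=3,j=4: res = 33+7 = 40
p=4,j=1: res = 40+5 = 45
p=4,j=2: res = 45+6 = 51
p=4,j=3: res = 51+7 = 58
p=4,j=4: res = 58+8 = 66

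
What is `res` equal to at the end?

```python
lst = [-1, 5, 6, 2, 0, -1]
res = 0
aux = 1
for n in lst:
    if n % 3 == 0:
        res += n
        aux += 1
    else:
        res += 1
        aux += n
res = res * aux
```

80

n=-1: not %3==0, res = 0+1 = 1; aux=0
n=5: not %3==0, res = 1+1 = 2; aux=5
n=6: %3==0, res = 2+6 = 8; aux=6
n=2: not %3==0, res = 8+1 = 9; aux=8
n=0: %3==0, res = 9+0 = 9; aux=9
n=-1: not %3==0, res = 9+1 = 10; aux=8
res*aux = 10*8 = 80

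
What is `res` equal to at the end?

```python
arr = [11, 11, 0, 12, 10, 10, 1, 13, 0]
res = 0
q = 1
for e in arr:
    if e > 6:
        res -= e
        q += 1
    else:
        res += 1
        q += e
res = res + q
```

-56

e=11: >6, res = 0-11 = -11; q=2
e=11: >6, res = (-11)-11 = -22; q=3
e=0: not >6, res = (-22)+1 = -21; q=3
e=12: >6, res = (-21)-12 = -33; q=4
e=10: >6, res = (-33)-10 = -43; q=5
e=10: >6, res = (-43)-10 = -53; q=6
e=1: not >6, res = (-53)+1 = -52; q=7
e=13: >6, res = (-52)-13 = -65; q=8
e=0: not >6, res = (-65)+1 = -64; q=8
res+q = (-64)+8 = -56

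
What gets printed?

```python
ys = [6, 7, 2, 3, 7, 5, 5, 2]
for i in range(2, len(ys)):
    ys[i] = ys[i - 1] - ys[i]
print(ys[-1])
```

i=2: ys[2] = 7-2 = 5 → [6, 7, 5, 3, 7, 5, 5, 2]
i=3: ys[3] = 5-3 = 2 → [6, 7, 5, 2, 7, 5, 5, 2]
i=4: ys[4] = 2-7 = -5 → [6, 7, 5, 2, -5, 5, 5, 2]
i=5: ys[5] = (-5)-5 = -10 → [6, 7, 5, 2, -5, -10, 5, 2]
i=6: ys[6] = (-10)-5 = -15 → [6, 7, 5, 2, -5, -10, -15, 2]
i=7: ys[7] = (-15)-2 = -17 → [6, 7, 5, 2, -5, -10, -15, -17]

-17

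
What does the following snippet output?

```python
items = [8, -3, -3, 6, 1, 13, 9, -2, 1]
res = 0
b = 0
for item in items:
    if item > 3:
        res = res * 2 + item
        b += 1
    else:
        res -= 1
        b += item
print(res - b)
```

103

item=8: >3, res = 0*2+8 = 8; b=1
item=-3: not >3, res = 8-1 = 7; b=-2
item=-3: not >3, res = 7-1 = 6; b=-5
item=6: >3, res = 6*2+6 = 18; b=-4
item=1: not >3, res = 18-1 = 17; b=-3
item=13: >3, res = 17*2+13 = 47; b=-2
item=9: >3, res = 47*2+9 = 103; b=-1
item=-2: not >3, res = 103-1 = 102; b=-3
item=1: not >3, res = 102-1 = 101; b=-2
res-b = 101-(-2) = 103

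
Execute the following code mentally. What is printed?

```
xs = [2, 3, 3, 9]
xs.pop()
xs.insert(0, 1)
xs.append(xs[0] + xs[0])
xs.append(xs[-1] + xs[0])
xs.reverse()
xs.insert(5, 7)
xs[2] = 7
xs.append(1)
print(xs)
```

pop() removes 9 → [2, 3, 3]
insert 1 at 0 → [1, 2, 3, 3]
append xs[0]+xs[0] = 1+1 = 2 → [1, 2, 3, 3, 2]
append xs[-1]+xs[0] = 2+1 = 3 → [1, 2, 3, 3, 2, 3]
reverse → [3, 2, 3, 3, 2, 1]
insert 7 at 5 → [3, 2, 3, 3, 2, 7, 1]
xs[2] = 7 → [3, 2, 7, 3, 2, 7, 1]
append 1 → [3, 2, 7, 3, 2, 7, 1, 1]

[3, 2, 7, 3, 2, 7, 1, 1]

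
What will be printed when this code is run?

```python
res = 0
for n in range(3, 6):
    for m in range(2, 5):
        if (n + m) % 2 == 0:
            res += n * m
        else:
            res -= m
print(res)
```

33

n=3,m=2: odd sum, res = 0-2 = -2
n=3,m=3: even sum, res = (-2)+9 = 7
n=3,m=4: odd sum, res = 7-4 = 3
n=4,m=2: even sum, res = 3+8 = 11
n=4,m=3: odd sum, res = 11-3 = 8
n=4,m=4: even sum, res = 8+16 = 24
n=5,m=2: odd sum, res = 24-2 = 22
n=5,m=3: even sum, res = 22+15 = 37
n=5,m=4: odd sum, res = 37-4 = 33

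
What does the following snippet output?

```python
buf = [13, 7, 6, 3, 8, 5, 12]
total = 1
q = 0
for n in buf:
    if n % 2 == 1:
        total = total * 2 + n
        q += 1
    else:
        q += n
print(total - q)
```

n=13: odd, total = 1*2+13 = 15; q=1
n=7: odd, total = 15*2+7 = 37; q=2
n=6: not odd; q=8
n=3: odd, total = 37*2+3 = 77; q=9
n=8: not odd; q=17
n=5: odd, total = 77*2+5 = 159; q=18
n=12: not odd; q=30
total-q = 159-30 = 129

129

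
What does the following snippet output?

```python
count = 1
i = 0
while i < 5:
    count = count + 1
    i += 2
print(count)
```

4

i=0: count = 1+1 = 2
i=2: count = 2+1 = 3
i=4: count = 3+1 = 4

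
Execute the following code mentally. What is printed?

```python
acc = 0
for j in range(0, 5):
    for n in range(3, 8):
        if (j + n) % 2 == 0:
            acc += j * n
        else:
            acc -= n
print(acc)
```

55

j=0,n=3: odd sum, acc = 0-3 = -3
j=0,n=4: even sum, acc = (-3)+0 = -3
j=0,n=5: odd sum, acc = (-3)-5 = -8
j=0,n=6: even sum, acc = (-8)+0 = -8
j=0,n=7: odd sum, acc = (-8)-7 = -15
j=1,n=3: even sum, acc = (-15)+3 = -12
j=1,n=4: odd sum, acc = (-12)-4 = -16
j=1,n=5: even sum, acc = (-16)+5 = -11
j=1,n=6: odd sum, acc = (-11)-6 = -17
j=1,n=7: even sum, acc = (-17)+7 = -10
j=2,n=3: odd sum, acc = (-10)-3 = -13
j=2,n=4: even sum, acc = (-13)+8 = -5
j=2,n=5: odd sum, acc = (-5)-5 = -10
j=2,n=6: even sum, acc = (-10)+12 = 2
j=2,n=7: odd sum, acc = 2-7 = -5
j=3,n=3: even sum, acc = (-5)+9 = 4
j=3,n=4: odd sum, acc = 4-4 = 0
j=3,n=5: even sum, acc = 0+15 = 15
j=3,n=6: odd sum, acc = 15-6 = 9
j=3,n=7: even sum, acc = 9+21 = 30
j=4,n=3: odd sum, acc = 30-3 = 27
j=4,n=4: even sum, acc = 27+16 = 43
j=4,n=5: odd sum, acc = 43-5 = 38
j=4,n=6: even sum, acc = 38+24 = 62
j=4,n=7: odd sum, acc = 62-7 = 55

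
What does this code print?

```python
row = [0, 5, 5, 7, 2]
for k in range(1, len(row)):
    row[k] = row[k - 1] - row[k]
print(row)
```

[0, -5, -10, -17, -19]

k=1: row[1] = 0-5 = -5 → [0, -5, 5, 7, 2]
k=2: row[2] = (-5)-5 = -10 → [0, -5, -10, 7, 2]
k=3: row[3] = (-10)-7 = -17 → [0, -5, -10, -17, 2]
k=4: row[4] = (-17)-2 = -19 → [0, -5, -10, -17, -19]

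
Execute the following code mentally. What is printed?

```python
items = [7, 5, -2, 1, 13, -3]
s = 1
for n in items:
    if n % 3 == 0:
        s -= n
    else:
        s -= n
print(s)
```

n=7: not %3==0, s = 1-7 = -6
n=5: not %3==0, s = (-6)-5 = -11
n=-2: not %3==0, s = (-11)-(-2) = -9
n=1: not %3==0, s = (-9)-1 = -10
n=13: not %3==0, s = (-10)-13 = -23
n=-3: %3==0, s = (-23)-(-3) = -20

-20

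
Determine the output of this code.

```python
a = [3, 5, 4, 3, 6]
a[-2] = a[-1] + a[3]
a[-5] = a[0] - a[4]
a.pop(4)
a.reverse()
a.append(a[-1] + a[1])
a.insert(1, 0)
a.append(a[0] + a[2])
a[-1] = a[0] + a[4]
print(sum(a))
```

a[-2] = a[-1]+a[3] = 6+3 = 9 → [3, 5, 4, 9, 6]
a[-5] = a[0]-a[4] = 3-6 = -3 → [-3, 5, 4, 9, 6]
pop(4) removes 6 → [-3, 5, 4, 9]
reverse → [9, 4, 5, -3]
append a[-1]+a[1] = (-3)+4 = 1 → [9, 4, 5, -3, 1]
insert 0 at 1 → [9, 0, 4, 5, -3, 1]
append a[0]+a[2] = 9+4 = 13 → [9, 0, 4, 5, -3, 1, 13]
a[-1] = a[0]+a[4] = 9+(-3) = 6 → [9, 0, 4, 5, -3, 1, 6]
sum = 22

22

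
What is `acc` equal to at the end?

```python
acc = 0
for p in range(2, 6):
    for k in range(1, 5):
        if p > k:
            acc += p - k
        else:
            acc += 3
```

38

p=2,k=1: 2>1, acc = 0+1 = 1
p=2,k=2: not 2>2, acc = 1+3 = 4
p=2,k=3: not 2>3, acc = 4+3 = 7
p=2,k=4: not 2>4, acc = 7+3 = 10
p=3,k=1: 3>1, acc = 10+2 = 12
p=3,k=2: 3>2, acc = 12+1 = 13
p=3,k=3: not 3>3, acc = 13+3 = 16
p=3,k=4: not 3>4, acc = 16+3 = 19
p=4,k=1: 4>1, acc = 19+3 = 22
p=4,k=2: 4>2, acc = 22+2 = 24
p=4,k=3: 4>3, acc = 24+1 = 25
p=4,k=4: not 4>4, acc = 25+3 = 28
p=5,k=1: 5>1, acc = 28+4 = 32
p=5,k=2: 5>2, acc = 32+3 = 35
p=5,k=3: 5>3, acc = 35+2 = 37
p=5,k=4: 5>4, acc = 37+1 = 38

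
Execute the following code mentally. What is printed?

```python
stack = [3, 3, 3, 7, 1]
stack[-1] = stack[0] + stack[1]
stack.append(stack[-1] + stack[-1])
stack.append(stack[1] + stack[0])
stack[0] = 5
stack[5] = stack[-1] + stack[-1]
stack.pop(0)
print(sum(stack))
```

37

stack[-1] = stack[0]+stack[1] = 3+3 = 6 → [3, 3, 3, 7, 6]
append stack[-1]+stack[-1] = 6+6 = 12 → [3, 3, 3, 7, 6, 12]
append stack[1]+stack[0] = 3+3 = 6 → [3, 3, 3, 7, 6, 12, 6]
stack[0] = 5 → [5, 3, 3, 7, 6, 12, 6]
stack[5] = stack[-1]+stack[-1] = 6+6 = 12 → [5, 3, 3, 7, 6, 12, 6]
pop(0) removes 5 → [3, 3, 7, 6, 12, 6]
sum = 37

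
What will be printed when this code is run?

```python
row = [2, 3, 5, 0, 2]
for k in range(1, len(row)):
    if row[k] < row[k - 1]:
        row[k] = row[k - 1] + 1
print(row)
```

k=1: 3>=2, unchanged → [2, 3, 5, 0, 2]
k=2: 5>=3, unchanged → [2, 3, 5, 0, 2]
k=3: 0<5, row[3] = 5+1 = 6 → [2, 3, 5, 6, 2]
k=4: 2<6, row[4] = 6+1 = 7 → [2, 3, 5, 6, 7]

[2, 3, 5, 6, 7]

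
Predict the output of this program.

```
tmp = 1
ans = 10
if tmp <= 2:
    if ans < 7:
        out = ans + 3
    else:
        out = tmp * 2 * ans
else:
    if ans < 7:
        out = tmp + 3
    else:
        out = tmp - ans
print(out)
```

tmp=1, ans=10
tmp <= 2 is True; ans < 7 is False
→ out = tmp * 2 * ans = 20

20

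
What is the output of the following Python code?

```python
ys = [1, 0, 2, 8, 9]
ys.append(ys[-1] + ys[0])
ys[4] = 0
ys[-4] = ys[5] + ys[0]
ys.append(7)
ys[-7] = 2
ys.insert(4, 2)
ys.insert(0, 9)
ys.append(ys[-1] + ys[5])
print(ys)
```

append ys[-1]+ys[0] = 9+1 = 10 → [1, 0, 2, 8, 9, 10]
ys[4] = 0 → [1, 0, 2, 8, 0, 10]
ys[-4] = ys[5]+ys[0] = 10+1 = 11 → [1, 0, 11, 8, 0, 10]
append 7 → [1, 0, 11, 8, 0, 10, 7]
ys[-7] = 2 → [2, 0, 11, 8, 0, 10, 7]
insert 2 at 4 → [2, 0, 11, 8, 2, 0, 10, 7]
insert 9 at 0 → [9, 2, 0, 11, 8, 2, 0, 10, 7]
append ys[-1]+ys[5] = 7+2 = 9 → [9, 2, 0, 11, 8, 2, 0, 10, 7, 9]

[9, 2, 0, 11, 8, 2, 0, 10, 7, 9]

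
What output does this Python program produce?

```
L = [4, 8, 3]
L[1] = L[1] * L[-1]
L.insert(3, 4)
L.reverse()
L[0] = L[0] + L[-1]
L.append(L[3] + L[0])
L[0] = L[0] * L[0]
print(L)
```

L[1] = L[1]*L[-1] = 8*3 = 24 → [4, 24, 3]
insert 4 at 3 → [4, 24, 3, 4]
reverse → [4, 3, 24, 4]
L[0] = L[0]+L[-1] = 4+4 = 8 → [8, 3, 24, 4]
append L[3]+L[0] = 4+8 = 12 → [8, 3, 24, 4, 12]
L[0] = L[0]*L[0] = 8*8 = 64 → [64, 3, 24, 4, 12]

[64, 3, 24, 4, 12]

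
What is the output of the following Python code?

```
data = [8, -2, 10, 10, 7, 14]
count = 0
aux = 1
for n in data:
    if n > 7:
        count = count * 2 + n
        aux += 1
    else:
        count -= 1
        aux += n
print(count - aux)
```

118

n=8: >7, count = 0*2+8 = 8; aux=2
n=-2: not >7, count = 8-1 = 7; aux=0
n=10: >7, count = 7*2+10 = 24; aux=1
n=10: >7, count = 24*2+10 = 58; aux=2
n=7: not >7, count = 58-1 = 57; aux=9
n=14: >7, count = 57*2+14 = 128; aux=10
count-aux = 128-10 = 118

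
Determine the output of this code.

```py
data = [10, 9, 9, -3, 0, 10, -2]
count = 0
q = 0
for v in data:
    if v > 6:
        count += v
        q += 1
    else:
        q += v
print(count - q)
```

v=10: >6, count = 0+10 = 10; q=1
v=9: >6, count = 10+9 = 19; q=2
v=9: >6, count = 19+9 = 28; q=3
v=-3: not >6; q=0
v=0: not >6; q=0
v=10: >6, count = 28+10 = 38; q=1
v=-2: not >6; q=-1
count-q = 38-(-1) = 39

39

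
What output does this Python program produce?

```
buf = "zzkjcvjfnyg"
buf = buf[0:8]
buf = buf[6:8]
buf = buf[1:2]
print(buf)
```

slice [0:8] → 'zzkjcvjf'
slice [6:8] → 'jf'
slice [1:2] → 'f'

f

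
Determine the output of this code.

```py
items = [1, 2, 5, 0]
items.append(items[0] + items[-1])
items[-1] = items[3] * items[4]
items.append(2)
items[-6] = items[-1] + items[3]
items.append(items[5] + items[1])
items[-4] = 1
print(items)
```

[2, 2, 5, 1, 0, 2, 4]

append items[0]+items[-1] = 1+0 = 1 → [1, 2, 5, 0, 1]
items[-1] = items[3]*items[4] = 0*1 = 0 → [1, 2, 5, 0, 0]
append 2 → [1, 2, 5, 0, 0, 2]
items[-6] = items[-1]+items[3] = 2+0 = 2 → [2, 2, 5, 0, 0, 2]
append items[5]+items[1] = 2+2 = 4 → [2, 2, 5, 0, 0, 2, 4]
items[-4] = 1 → [2, 2, 5, 1, 0, 2, 4]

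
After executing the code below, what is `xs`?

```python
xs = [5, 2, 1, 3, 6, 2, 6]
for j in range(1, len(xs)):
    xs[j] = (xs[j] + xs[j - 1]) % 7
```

j=1: xs[1] = (2+5)%7 = 0 → [5, 0, 1, 3, 6, 2, 6]
j=2: xs[2] = (1+0)%7 = 1 → [5, 0, 1, 3, 6, 2, 6]
j=3: xs[3] = (3+1)%7 = 4 → [5, 0, 1, 4, 6, 2, 6]
j=4: xs[4] = (6+4)%7 = 3 → [5, 0, 1, 4, 3, 2, 6]
j=5: xs[5] = (2+3)%7 = 5 → [5, 0, 1, 4, 3, 5, 6]
j=6: xs[6] = (6+5)%7 = 4 → [5, 0, 1, 4, 3, 5, 4]

[5, 0, 1, 4, 3, 5, 4]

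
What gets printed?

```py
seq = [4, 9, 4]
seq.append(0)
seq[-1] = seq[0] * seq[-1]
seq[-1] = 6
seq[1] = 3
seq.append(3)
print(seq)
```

[4, 3, 4, 6, 3]

append 0 → [4, 9, 4, 0]
seq[-1] = seq[0]*seq[-1] = 4*0 = 0 → [4, 9, 4, 0]
seq[-1] = 6 → [4, 9, 4, 6]
seq[1] = 3 → [4, 3, 4, 6]
append 3 → [4, 3, 4, 6, 3]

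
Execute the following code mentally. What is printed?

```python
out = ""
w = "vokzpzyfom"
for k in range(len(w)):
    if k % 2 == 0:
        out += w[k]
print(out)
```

vkpyo

k=0: add 'v' → 'v'
k=1: skip
k=2: add 'k' → 'vk'
k=3: skip
k=4: add 'p' → 'vkp'
k=5: skip
k=6: add 'y' → 'vkpy'
k=7: skip
k=8: add 'o' → 'vkpyo'
k=9: skip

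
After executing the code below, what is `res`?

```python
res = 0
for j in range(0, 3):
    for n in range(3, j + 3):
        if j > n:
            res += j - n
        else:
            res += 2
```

6

j=1,n=3: not 1>3, res = 0+2 = 2
j=2,n=3: not 2>3, res = 2+2 = 4
j=2,n=4: not 2>4, res = 4+2 = 6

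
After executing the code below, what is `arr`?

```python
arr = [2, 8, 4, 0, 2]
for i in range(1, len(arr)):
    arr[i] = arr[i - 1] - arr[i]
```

i=1: arr[1] = 2-8 = -6 → [2, -6, 4, 0, 2]
i=2: arr[2] = (-6)-4 = -10 → [2, -6, -10, 0, 2]
i=3: arr[3] = (-10)-0 = -10 → [2, -6, -10, -10, 2]
i=4: arr[4] = (-10)-2 = -12 → [2, -6, -10, -10, -12]

[2, -6, -10, -10, -12]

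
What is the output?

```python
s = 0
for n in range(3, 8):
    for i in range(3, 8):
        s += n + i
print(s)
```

n=3,i=3: s = 0+6 = 6
n=3,i=4: s = 6+7 = 13
n=3,i=5: s = 13+8 = 21
n=3,i=6: s = 21+9 = 30
n=3,i=7: s = 30+10 = 40
n=4,i=3: s = 40+7 = 47
n=4,i=4: s = 47+8 = 55
n=4,i=5: s = 55+9 = 64
n=4,i=6: s = 64+10 = 74
n=4,i=7: s = 74+11 = 85
n=5,i=3: s = 85+8 = 93
n=5,i=4: s = 93+9 = 102
n=5,i=5: s = 102+10 = 112
n=5,i=6: s = 112+11 = 123
n=5,i=7: s = 123+12 = 135
n=6,i=3: s = 135+9 = 144
n=6,i=4: s = 144+10 = 154
n=6,i=5: s = 154+11 = 165
n=6,i=6: s = 165+12 = 177
n=6,i=7: s = 177+13 = 190
n=7,i=3: s = 190+10 = 200
n=7,i=4: s = 200+11 = 211
n=7,i=5: s = 211+12 = 223
n=7,i=6: s = 223+13 = 236
n=7,i=7: s = 236+14 = 250

250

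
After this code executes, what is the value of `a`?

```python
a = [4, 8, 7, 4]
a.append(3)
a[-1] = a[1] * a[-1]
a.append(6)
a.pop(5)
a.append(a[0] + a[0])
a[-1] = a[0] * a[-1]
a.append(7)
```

append 3 → [4, 8, 7, 4, 3]
a[-1] = a[1]*a[-1] = 8*3 = 24 → [4, 8, 7, 4, 24]
append 6 → [4, 8, 7, 4, 24, 6]
pop(5) removes 6 → [4, 8, 7, 4, 24]
append a[0]+a[0] = 4+4 = 8 → [4, 8, 7, 4, 24, 8]
a[-1] = a[0]*a[-1] = 4*8 = 32 → [4, 8, 7, 4, 24, 32]
append 7 → [4, 8, 7, 4, 24, 32, 7]

[4, 8, 7, 4, 24, 32, 7]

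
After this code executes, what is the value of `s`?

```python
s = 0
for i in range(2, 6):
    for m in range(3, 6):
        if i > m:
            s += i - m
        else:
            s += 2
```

i=2,m=3: not 2>3, s = 0+2 = 2
i=2,m=4: not 2>4, s = 2+2 = 4
i=2,m=5: not 2>5, s = 4+2 = 6
i=3,m=3: not 3>3, s = 6+2 = 8
i=3,m=4: not 3>4, s = 8+2 = 10
i=3,m=5: not 3>5, s = 10+2 = 12
i=4,m=3: 4>3, s = 12+1 = 13
i=4,m=4: not 4>4, s = 13+2 = 15
i=4,m=5: not 4>5, s = 15+2 = 17
i=5,m=3: 5>3, s = 17+2 = 19
i=5,m=4: 5>4, s = 19+1 = 20
i=5,m=5: not 5>5, s = 20+2 = 22

22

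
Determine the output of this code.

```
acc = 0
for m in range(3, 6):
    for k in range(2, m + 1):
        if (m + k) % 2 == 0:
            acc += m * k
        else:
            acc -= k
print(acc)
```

m=3,k=2: odd sum, acc = 0-2 = -2
m=3,k=3: even sum, acc = (-2)+9 = 7
m=4,k=2: even sum, acc = 7+8 = 15
m=4,k=3: odd sum, acc = 15-3 = 12
m=4,k=4: even sum, acc = 12+16 = 28
m=5,k=2: odd sum, acc = 28-2 = 26
m=5,k=3: even sum, acc = 26+15 = 41
m=5,k=4: odd sum, acc = 41-4 = 37
m=5,k=5: even sum, acc = 37+25 = 62

62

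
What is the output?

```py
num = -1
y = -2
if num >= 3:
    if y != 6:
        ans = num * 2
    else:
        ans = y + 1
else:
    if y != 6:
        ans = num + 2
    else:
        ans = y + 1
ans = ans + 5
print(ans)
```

num=-1, y=-2
num >= 3 is False; y != 6 is True
→ ans = num + 2 = 1
ans = 1+5 = 6

6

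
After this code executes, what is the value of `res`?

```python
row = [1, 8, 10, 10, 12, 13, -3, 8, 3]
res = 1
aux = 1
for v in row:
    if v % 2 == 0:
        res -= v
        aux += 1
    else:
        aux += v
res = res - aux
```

-67

v=1: not even; aux=2
v=8: even, res = 1-8 = -7; aux=3
v=10: even, res = (-7)-10 = -17; aux=4
v=10: even, res = (-17)-10 = -27; aux=5
v=12: even, res = (-27)-12 = -39; aux=6
v=13: not even; aux=19
v=-3: not even; aux=16
v=8: even, res = (-39)-8 = -47; aux=17
v=3: not even; aux=20
res-aux = (-47)-20 = -67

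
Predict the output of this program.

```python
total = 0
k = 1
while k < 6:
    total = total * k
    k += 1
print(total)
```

0

k=1: total = 0*1 = 0
k=2: total = 0*2 = 0
k=3: total = 0*3 = 0
k=4: total = 0*4 = 0
k=5: total = 0*5 = 0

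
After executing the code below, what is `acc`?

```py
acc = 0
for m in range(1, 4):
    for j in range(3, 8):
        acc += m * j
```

m=1,j=3: acc = 0+3 = 3
m=1,j=4: acc = 3+4 = 7
m=1,j=5: acc = 7+5 = 12
m=1,j=6: acc = 12+6 = 18
m=1,j=7: acc = 18+7 = 25
m=2,j=3: acc = 25+6 = 31
m=2,j=4: acc = 31+8 = 39
m=2,j=5: acc = 39+10 = 49
m=2,j=6: acc = 49+12 = 61
m=2,j=7: acc = 61+14 = 75
m=3,j=3: acc = 75+9 = 84
m=3,j=4: acc = 84+12 = 96
m=3,j=5: acc = 96+15 = 111
m=3,j=6: acc = 111+18 = 129
m=3,j=7: acc = 129+21 = 150

150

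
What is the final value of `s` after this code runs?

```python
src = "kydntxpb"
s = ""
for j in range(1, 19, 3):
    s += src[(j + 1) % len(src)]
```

'dxknpy'

j=1: add src[2]='d' → 'd'
j=4: add src[5]='x' → 'dx'
j=7: add src[0]='k' → 'dxk'
j=10: add src[3]='n' → 'dxkn'
j=13: add src[6]='p' → 'dxknp'
j=16: add src[1]='y' → 'dxknpy'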